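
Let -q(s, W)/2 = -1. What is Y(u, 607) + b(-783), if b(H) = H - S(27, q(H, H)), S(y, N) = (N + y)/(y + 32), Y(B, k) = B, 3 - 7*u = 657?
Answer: -362168/413 ≈ -876.92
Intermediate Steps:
u = -654/7 (u = 3/7 - ⅐*657 = 3/7 - 657/7 = -654/7 ≈ -93.429)
q(s, W) = 2 (q(s, W) = -2*(-1) = 2)
S(y, N) = (N + y)/(32 + y)
b(H) = -29/59 + H (b(H) = H - (2 + 27)/(32 + 27) = H - 29/59 = -29/59 + H)
Y(u, 607) + b(-783) = -654/7 + (-29/59 - 783) = -654/7 - 46226/59 = -362168/413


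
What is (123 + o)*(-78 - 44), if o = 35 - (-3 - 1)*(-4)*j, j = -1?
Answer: -21228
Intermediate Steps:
o = 51 (o = 35 - (-3 - 1)*(-4)*(-1) = 35 - (-4*(-4))*(-1) = 35 - 16*(-1) = 35 - 1*(-16) = 35 + 16 = 51)
(123 + o)*(-78 - 44) = (123 + 51)*(-78 - 44) = 174*(-122) = -21228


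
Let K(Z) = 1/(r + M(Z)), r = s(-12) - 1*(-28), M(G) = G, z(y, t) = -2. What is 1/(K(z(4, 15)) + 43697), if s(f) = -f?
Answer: 38/1660487 ≈ 2.2885e-5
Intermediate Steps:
r = 40 (r = -1*(-12) - 1*(-28) = 12 + 28 = 40)
K(Z) = 1/(40 + Z)
1/(K(z(4, 15)) + 43697) = 1/(1/(40 - 2) + 43697) = 1/(1/38 + 43697) = 1/(1660487/38) = 38/1660487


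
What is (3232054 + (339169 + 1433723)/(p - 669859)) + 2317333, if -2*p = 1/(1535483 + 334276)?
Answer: 13900929159213082625/2504949787963 ≈ 5.5494e+6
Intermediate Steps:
p = -1/3739518 (p = -1/(2*(1535483 + 334276)) = -½/1869759 = -½*1/1869759 = -1/3739518 ≈ -2.6741e-7)
(3232054 + (339169 + 1433723)/(p - 669859)) + 2317333 = (3232054 + (339169 + 1433723)/(-1/3739518 - 669859)) + 2317333 = (3232054 + 1772892/(-2504949787963/3739518)) + 2317333 = (3232054 + 1772892*(-3739518/2504949787963)) + 2317333 = (3232054 - 6629761546056/2504949787963) + 2317333 = 8096126352223419946/2504949787963 + 2317333 = 13900929159213082625/2504949787963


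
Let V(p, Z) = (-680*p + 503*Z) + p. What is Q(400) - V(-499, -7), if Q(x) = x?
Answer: -334900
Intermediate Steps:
V(p, Z) = -679*p + 503*Z
Q(400) - V(-499, -7) = 400 - (-679*(-499) + 503*(-7)) = 400 - (338821 - 3521) = 400 - 1*335300 = 400 - 335300 = -334900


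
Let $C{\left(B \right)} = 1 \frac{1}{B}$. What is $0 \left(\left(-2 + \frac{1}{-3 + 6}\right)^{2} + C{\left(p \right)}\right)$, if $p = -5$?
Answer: $0$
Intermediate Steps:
$C{\left(B \right)} = \frac{1}{B}$
$0 \left(\left(-2 + \frac{1}{-3 + 6}\right)^{2} + C{\left(p \right)}\right) = 0 \left(\left(-2 + \frac{1}{-3 + 6}\right)^{2} + \frac{1}{-5}\right) = 0 \left(\left(-2 + \frac{1}{3}\right)^{2} - \frac{1}{5}\right) = 0 \left(\left(- \frac{5}{3}\right)^{2} - \frac{1}{5}\right) = 0 \left(\frac{25}{9} - \frac{1}{5}\right) = 0 \cdot \frac{116}{45} = 0$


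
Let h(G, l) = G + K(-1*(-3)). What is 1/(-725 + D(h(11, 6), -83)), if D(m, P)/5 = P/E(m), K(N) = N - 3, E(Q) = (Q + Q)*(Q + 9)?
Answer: -88/63883 ≈ -0.0013775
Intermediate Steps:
E(Q) = 2*Q*(9 + Q) (E(Q) = (2*Q)*(9 + Q) = 2*Q*(9 + Q))
K(N) = -3 + N
h(G, l) = G (h(G, l) = G + (-3 - 1*(-3)) = G + (-3 + 3) = G + 0 = G)
D(m, P) = 5*P/(2*m*(9 + m)) (D(m, P) = 5*(P/((2*m*(9 + m)))) = 5*(P*(1/(2*m*(9 + m)))) = 5*(P/(2*m*(9 + m))) = 5*P/(2*m*(9 + m)))
1/(-725 + D(h(11, 6), -83)) = 1/(-725 + (5/2)*(-83)/(11*(9 + 11))) = 1/(-725 + (5/2)*(-83)*(1/11)/20) = 1/(-725 + (5/2)*(-83)*(1/11)*(1/20)) = 1/(-725 - 83/88) = 1/(-63883/88) = -88/63883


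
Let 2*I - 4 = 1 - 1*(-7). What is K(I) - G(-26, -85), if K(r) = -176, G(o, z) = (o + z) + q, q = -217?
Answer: 152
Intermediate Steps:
G(o, z) = -217 + o + z (G(o, z) = (o + z) - 217 = -217 + o + z)
I = 6 (I = 2 + (1 - 1*(-7))/2 = 2 + (1 + 7)/2 = 2 + (1/2)*8 = 2 + 4 = 6)
K(I) - G(-26, -85) = -176 - (-217 - 26 - 85) = -176 - 1*(-328) = -176 + 328 = 152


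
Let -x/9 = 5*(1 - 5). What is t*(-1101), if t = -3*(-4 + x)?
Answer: 581328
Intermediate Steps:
x = 180 (x = -45*(1 - 5) = -45*(-4) = -9*(-20) = 180)
t = -528 (t = -3*(-4 + 180) = -3*176 = -528)
t*(-1101) = -528*(-1101) = 581328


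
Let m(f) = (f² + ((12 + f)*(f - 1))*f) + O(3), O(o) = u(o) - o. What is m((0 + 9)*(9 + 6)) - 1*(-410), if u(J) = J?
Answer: 2677865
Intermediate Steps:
O(o) = 0 (O(o) = o - o = 0)
m(f) = f² + f*(-1 + f)*(12 + f) (m(f) = (f² + ((12 + f)*(f - 1))*f) + 0 = (f² + ((12 + f)*(-1 + f))*f) + 0 = (f² + ((-1 + f)*(12 + f))*f) + 0 = (f² + f*(-1 + f)*(12 + f)) + 0 = f² + f*(-1 + f)*(12 + f))
m((0 + 9)*(9 + 6)) - 1*(-410) = ((0 + 9)*(9 + 6))*(-12 + ((0 + 9)*(9 + 6))² + 12*((0 + 9)*(9 + 6))) - 1*(-410) = (9*15)*(-12 + (9*15)² + 12*(9*15)) + 410 = 135*(-12 + 135² + 12*135) + 410 = 135*(-12 + 18225 + 1620) + 410 = 135*19833 + 410 = 2677455 + 410 = 2677865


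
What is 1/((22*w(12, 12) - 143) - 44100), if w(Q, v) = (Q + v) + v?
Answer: -1/43451 ≈ -2.3014e-5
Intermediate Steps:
w(Q, v) = Q + 2*v
1/((22*w(12, 12) - 143) - 44100) = 1/((22*(12 + 2*12) - 143) - 44100) = 1/((22*(12 + 24) - 143) - 44100) = 1/((22*36 - 143) - 44100) = 1/((792 - 143) - 44100) = 1/(649 - 44100) = 1/(-43451) = -1/43451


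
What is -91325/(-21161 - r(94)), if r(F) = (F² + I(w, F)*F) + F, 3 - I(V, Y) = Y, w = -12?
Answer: 91325/21537 ≈ 4.2404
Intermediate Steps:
I(V, Y) = 3 - Y
r(F) = F + F² + F*(3 - F) (r(F) = (F² + (3 - F)*F) + F = (F² + F*(3 - F)) + F = F + F² + F*(3 - F))
-91325/(-21161 - r(94)) = -91325/(-21161 - 4*94) = -91325/(-21161 - 1*376) = -91325/(-21161 - 376) = -91325/(-21537) = -91325*(-1/21537) = 91325/21537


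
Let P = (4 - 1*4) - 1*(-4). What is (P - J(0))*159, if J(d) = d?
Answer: 636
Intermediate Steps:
P = 4 (P = (4 - 4) + 4 = 0 + 4 = 4)
(P - J(0))*159 = (4 - 1*0)*159 = (4 + 0)*159 = 4*159 = 636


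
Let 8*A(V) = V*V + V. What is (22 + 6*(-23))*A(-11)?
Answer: -1595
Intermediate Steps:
A(V) = V/8 + V²/8 (A(V) = (V*V + V)/8 = (V² + V)/8 = (V + V²)/8 = V/8 + V²/8)
(22 + 6*(-23))*A(-11) = (22 + 6*(-23))*((⅛)*(-11)*(1 - 11)) = (22 - 138)*((⅛)*(-11)*(-10)) = -116*55/4 = -1595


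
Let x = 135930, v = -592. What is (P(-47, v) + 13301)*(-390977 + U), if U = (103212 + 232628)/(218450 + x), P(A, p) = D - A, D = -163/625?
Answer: -57793247001956127/11074375 ≈ -5.2186e+9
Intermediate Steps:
D = -163/625 (D = -163*1/625 = -163/625 ≈ -0.26080)
P(A, p) = -163/625 - A
U = 16792/17719 (U = (103212 + 232628)/(218450 + 135930) = 335840/354380 = 335840*(1/354380) = 16792/17719 ≈ 0.94768)
(P(-47, v) + 13301)*(-390977 + U) = ((-163/625 - 1*(-47)) + 13301)*(-390977 + 16792/17719) = ((-163/625 + 47) + 13301)*(-6927704671/17719) = (29212/625 + 13301)*(-6927704671/17719) = (8342337/625)*(-6927704671/17719) = -57793247001956127/11074375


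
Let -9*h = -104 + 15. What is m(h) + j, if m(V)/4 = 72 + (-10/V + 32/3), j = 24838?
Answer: 6718954/267 ≈ 25165.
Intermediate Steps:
h = 89/9 (h = -(-104 + 15)/9 = -1/9*(-89) = 89/9 ≈ 9.8889)
m(V) = 992/3 - 40/V (m(V) = 4*(72 + (-10/V + 32/3)) = 4*(72 + (32/3 - 10/V)) = 4*(248/3 - 10/V) = 992/3 - 40/V)
m(h) + j = (992/3 - 40/89/9) + 24838 = (992/3 - 40*9/89) + 24838 = (992/3 - 360/89) + 24838 = 87208/267 + 24838 = 6718954/267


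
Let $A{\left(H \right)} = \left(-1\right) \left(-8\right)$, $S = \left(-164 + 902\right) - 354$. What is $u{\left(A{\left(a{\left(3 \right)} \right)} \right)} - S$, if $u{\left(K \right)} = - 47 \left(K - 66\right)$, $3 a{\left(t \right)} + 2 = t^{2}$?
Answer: $2342$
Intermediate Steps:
$a{\left(t \right)} = - \frac{2}{3} + \frac{t^{2}}{3}$
$S = 384$ ($S = 738 - 354 = 384$)
$A{\left(H \right)} = 8$
$u{\left(K \right)} = 3102 - 47 K$ ($u{\left(K \right)} = - 47 \left(-66 + K\right) = 3102 - 47 K$)
$u{\left(A{\left(a{\left(3 \right)} \right)} \right)} - S = \left(3102 - 376\right) - 384 = 2726 - 384 = 2342$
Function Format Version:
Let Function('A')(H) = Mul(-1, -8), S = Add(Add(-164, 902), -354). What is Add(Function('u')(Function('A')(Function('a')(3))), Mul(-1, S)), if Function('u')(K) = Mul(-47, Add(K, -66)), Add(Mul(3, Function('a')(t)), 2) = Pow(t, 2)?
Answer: 2342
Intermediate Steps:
Function('a')(t) = Add(Rational(-2, 3), Mul(Rational(1, 3), Pow(t, 2)))
S = 384 (S = Add(738, -354) = 384)
Function('A')(H) = 8
Function('u')(K) = Add(3102, Mul(-47, K)) (Function('u')(K) = Mul(-47, Add(-66, K)) = Add(3102, Mul(-47, K)))
Add(Function('u')(Function('A')(Function('a')(3))), Mul(-1, S)) = Add(Add(3102, Mul(-47, 8)), Mul(-1, 384)) = Add(Add(3102, -376), -384) = Add(2726, -384) = 2342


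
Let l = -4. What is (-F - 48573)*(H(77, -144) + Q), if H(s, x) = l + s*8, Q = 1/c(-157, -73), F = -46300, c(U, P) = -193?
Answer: -268475395/193 ≈ -1.3911e+6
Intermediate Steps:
Q = -1/193 (Q = 1/(-193) = -1/193 ≈ -0.0051813)
H(s, x) = -4 + 8*s (H(s, x) = -4 + s*8 = -4 + 8*s)
(-F - 48573)*(H(77, -144) + Q) = (-1*(-46300) - 48573)*((-4 + 8*77) - 1/193) = (46300 - 48573)*((-4 + 616) - 1/193) = -2273*(612 - 1/193) = -2273*118115/193 = -268475395/193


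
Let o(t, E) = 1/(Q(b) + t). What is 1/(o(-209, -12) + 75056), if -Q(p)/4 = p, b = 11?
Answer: 253/18989167 ≈ 1.3323e-5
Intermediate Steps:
Q(p) = -4*p
o(t, E) = 1/(-44 + t) (o(t, E) = 1/(-4*11 + t) = 1/(-44 + t))
1/(o(-209, -12) + 75056) = 1/(1/(-44 - 209) + 75056) = 1/(1/(-253) + 75056) = 1/(-1/253 + 75056) = 1/(18989167/253) = 253/18989167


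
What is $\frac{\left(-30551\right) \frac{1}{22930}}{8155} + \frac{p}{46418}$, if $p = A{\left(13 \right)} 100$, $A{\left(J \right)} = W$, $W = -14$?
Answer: $- \frac{131604963159}{4339947227350} \approx -0.030324$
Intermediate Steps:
$A{\left(J \right)} = -14$
$p = -1400$ ($p = \left(-14\right) 100 = -1400$)
$\frac{\left(-30551\right) \frac{1}{22930}}{8155} + \frac{p}{46418} = \frac{\left(-30551\right) \frac{1}{22930}}{8155} - \frac{1400}{46418} = \left(-30551\right) \frac{1}{22930} \cdot \frac{1}{8155} - \frac{700}{23209} = \left(- \frac{30551}{22930}\right) \frac{1}{8155} - \frac{700}{23209} = - \frac{30551}{186994150} - \frac{700}{23209} = - \frac{131604963159}{4339947227350}$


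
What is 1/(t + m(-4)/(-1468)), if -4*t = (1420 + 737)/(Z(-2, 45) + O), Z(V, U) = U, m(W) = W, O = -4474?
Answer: 6501772/809335 ≈ 8.0335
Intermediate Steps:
t = 2157/17716 (t = -(1420 + 737)/(4*(45 - 4474)) = -2157/(4*(-4429)) = -2157*(-1)/(4*4429) = -¼*(-2157/4429) = 2157/17716 ≈ 0.12175)
1/(t + m(-4)/(-1468)) = 1/(2157/17716 - 4/(-1468)) = 1/(2157/17716 - 4*(-1/1468)) = 1/(2157/17716 + 1/367) = 1/(809335/6501772) = 6501772/809335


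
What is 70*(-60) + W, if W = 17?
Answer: -4183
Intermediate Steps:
70*(-60) + W = 70*(-60) + 17 = -4200 + 17 = -4183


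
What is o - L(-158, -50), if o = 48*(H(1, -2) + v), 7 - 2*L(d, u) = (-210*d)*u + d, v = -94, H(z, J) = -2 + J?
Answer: -1668573/2 ≈ -8.3429e+5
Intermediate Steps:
L(d, u) = 7/2 - d/2 + 105*d*u (L(d, u) = 7/2 - ((-210*d)*u + d)/2 = 7/2 - (-210*d*u + d)/2 = 7/2 - (d - 210*d*u)/2 = 7/2 + (-d/2 + 105*d*u) = 7/2 - d/2 + 105*d*u)
o = -4704 (o = 48*((-2 - 2) - 94) = 48*(-4 - 94) = 48*(-98) = -4704)
o - L(-158, -50) = -4704 - (7/2 - 1/2*(-158) + 105*(-158)*(-50)) = -4704 - (7/2 + 79 + 829500) = -4704 - 1*1659165/2 = -4704 - 1659165/2 = -1668573/2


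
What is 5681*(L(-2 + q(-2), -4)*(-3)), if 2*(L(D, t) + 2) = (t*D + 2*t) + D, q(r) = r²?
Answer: 153387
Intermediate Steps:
L(D, t) = -2 + t + D/2 + D*t/2 (L(D, t) = -2 + ((t*D + 2*t) + D)/2 = -2 + ((D*t + 2*t) + D)/2 = -2 + ((2*t + D*t) + D)/2 = -2 + (D + 2*t + D*t)/2 = -2 + (t + D/2 + D*t/2) = -2 + t + D/2 + D*t/2)
5681*(L(-2 + q(-2), -4)*(-3)) = 5681*((-2 - 4 + (-2 + (-2)²)/2 + (½)*(-2 + (-2)²)*(-4))*(-3)) = 5681*((-2 - 4 + (-2 + 4)/2 + (½)*(-2 + 4)*(-4))*(-3)) = 5681*((-2 - 4 + (½)*2 + (½)*2*(-4))*(-3)) = 5681*((-2 - 4 + 1 - 4)*(-3)) = 5681*(-9*(-3)) = 5681*27 = 153387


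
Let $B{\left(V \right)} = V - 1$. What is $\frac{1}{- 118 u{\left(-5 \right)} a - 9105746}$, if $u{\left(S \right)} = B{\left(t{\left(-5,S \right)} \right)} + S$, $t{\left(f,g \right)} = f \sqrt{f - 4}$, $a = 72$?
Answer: $- \frac{905477}{8200510070650} - \frac{6372 i}{4100255035325} \approx -1.1042 \cdot 10^{-7} - 1.554 \cdot 10^{-9} i$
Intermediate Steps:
$t{\left(f,g \right)} = f \sqrt{-4 + f}$
$B{\left(V \right)} = -1 + V$
$u{\left(S \right)} = -1 + S - 15 i$ ($u{\left(S \right)} = \left(-1 - 5 \sqrt{-4 - 5}\right) + S = \left(-1 - 5 \sqrt{-9}\right) + S = \left(-1 - 5 \cdot 3 i\right) + S = \left(-1 - 15 i\right) + S = -1 + S - 15 i$)
$\frac{1}{- 118 u{\left(-5 \right)} a - 9105746} = \frac{1}{- 118 \left(-1 - 5 - 15 i\right) 72 - 9105746} = \frac{1}{- 118 \left(-6 - 15 i\right) 72 - 9105746} = \frac{1}{\left(708 + 1770 i\right) 72 - 9105746} = \frac{1}{\left(50976 + 127440 i\right) - 9105746} = \frac{1}{-9054770 + 127440 i} = \frac{-9054770 - 127440 i}{82005100706500}$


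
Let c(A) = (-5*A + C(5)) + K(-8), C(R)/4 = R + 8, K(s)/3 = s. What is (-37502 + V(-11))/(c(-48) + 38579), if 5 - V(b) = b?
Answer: -37486/38847 ≈ -0.96496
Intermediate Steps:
K(s) = 3*s
C(R) = 32 + 4*R (C(R) = 4*(R + 8) = 4*(8 + R) = 32 + 4*R)
V(b) = 5 - b
c(A) = 28 - 5*A (c(A) = (-5*A + (32 + 4*5)) + 3*(-8) = (-5*A + (32 + 20)) - 24 = (-5*A + 52) - 24 = (52 - 5*A) - 24 = 28 - 5*A)
(-37502 + V(-11))/(c(-48) + 38579) = (-37502 + (5 - 1*(-11)))/((28 - 5*(-48)) + 38579) = (-37502 + (5 + 11))/((28 + 240) + 38579) = (-37502 + 16)/(268 + 38579) = -37486/38847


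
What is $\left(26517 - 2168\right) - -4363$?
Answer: $28712$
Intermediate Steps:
$\left(26517 - 2168\right) - -4363 = 24349 + 4363 = 28712$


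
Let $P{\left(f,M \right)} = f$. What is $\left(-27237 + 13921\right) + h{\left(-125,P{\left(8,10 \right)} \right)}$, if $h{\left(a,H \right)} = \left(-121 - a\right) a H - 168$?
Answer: $-17484$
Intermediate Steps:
$h{\left(a,H \right)} = -168 + H a \left(-121 - a\right)$ ($h{\left(a,H \right)} = a \left(-121 - a\right) H - 168 = H a \left(-121 - a\right) - 168 = -168 + H a \left(-121 - a\right)$)
$\left(-27237 + 13921\right) + h{\left(-125,P{\left(8,10 \right)} \right)} = \left(-27237 + 13921\right) - \left(168 - 121000 + 125000\right) = -13316 - \left(-120832 + 125000\right) = -13316 - 4168 = -17484$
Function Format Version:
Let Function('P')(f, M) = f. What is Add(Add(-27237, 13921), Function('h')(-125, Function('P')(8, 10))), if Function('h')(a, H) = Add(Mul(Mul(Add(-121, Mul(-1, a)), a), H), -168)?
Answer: -17484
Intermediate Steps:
Function('h')(a, H) = Add(-168, Mul(H, a, Add(-121, Mul(-1, a)))) (Function('h')(a, H) = Add(Mul(Mul(a, Add(-121, Mul(-1, a))), H), -168) = Add(Mul(H, a, Add(-121, Mul(-1, a))), -168) = Add(-168, Mul(H, a, Add(-121, Mul(-1, a)))))
Add(Add(-27237, 13921), Function('h')(-125, Function('P')(8, 10))) = Add(Add(-27237, 13921), Add(-168, Mul(-1, 8, Pow(-125, 2)), Mul(-121, 8, -125))) = Add(-13316, Add(-168, Mul(-1, 8, 15625), 121000)) = Add(-13316, Add(-168, -125000, 121000)) = Add(-13316, -4168) = -17484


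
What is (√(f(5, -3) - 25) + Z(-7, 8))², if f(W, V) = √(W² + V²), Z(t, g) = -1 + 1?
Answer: -25 + √34 ≈ -19.169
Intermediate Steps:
Z(t, g) = 0
f(W, V) = √(V² + W²)
(√(f(5, -3) - 25) + Z(-7, 8))² = (√(√((-3)² + 5²) - 25) + 0)² = (√(√(9 + 25) - 25) + 0)² = (√(√34 - 25) + 0)² = (√(-25 + √34) + 0)² = (√(-25 + √34))² = -25 + √34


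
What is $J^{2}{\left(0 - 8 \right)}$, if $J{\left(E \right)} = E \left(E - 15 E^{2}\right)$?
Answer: $59969536$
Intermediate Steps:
$J^{2}{\left(0 - 8 \right)} = \left(\left(0 - 8\right)^{2} \left(1 - 15 \left(0 - 8\right)\right)\right)^{2} = \left(\left(-8\right)^{2} \left(1 - -120\right)\right)^{2} = \left(64 \left(1 + 120\right)\right)^{2} = \left(64 \cdot 121\right)^{2} = 7744^{2} = 59969536$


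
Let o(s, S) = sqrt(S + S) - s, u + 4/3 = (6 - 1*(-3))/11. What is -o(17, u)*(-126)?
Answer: -2142 + 42*I*sqrt(1122)/11 ≈ -2142.0 + 127.89*I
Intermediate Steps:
u = -17/33 (u = -4/3 + (6 - 1*(-3))/11 = -4/3 + (6 + 3)*(1/11) = -4/3 + 9*(1/11) = -4/3 + 9/11 = -17/33 ≈ -0.51515)
o(s, S) = -s + sqrt(2)*sqrt(S) (o(s, S) = sqrt(2*S) - s = sqrt(2)*sqrt(S) - s = -s + sqrt(2)*sqrt(S))
-o(17, u)*(-126) = -(-1*17 + sqrt(2)*sqrt(-17/33))*(-126) = -(-17 + sqrt(2)*(I*sqrt(561)/33))*(-126) = -(-17 + I*sqrt(1122)/33)*(-126) = -(2142 - 42*I*sqrt(1122)/11) = -2142 + 42*I*sqrt(1122)/11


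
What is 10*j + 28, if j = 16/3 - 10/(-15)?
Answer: 88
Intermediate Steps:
j = 6 (j = 16*(1/3) - 10*(-1/15) = 16/3 + 2/3 = 6)
10*j + 28 = 10*6 + 28 = 60 + 28 = 88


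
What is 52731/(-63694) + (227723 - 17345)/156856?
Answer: 183165807/356813788 ≈ 0.51334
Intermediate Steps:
52731/(-63694) + (227723 - 17345)/156856 = 52731*(-1/63694) + 210378*(1/156856) = -52731/63694 + 15027/11204 = 183165807/356813788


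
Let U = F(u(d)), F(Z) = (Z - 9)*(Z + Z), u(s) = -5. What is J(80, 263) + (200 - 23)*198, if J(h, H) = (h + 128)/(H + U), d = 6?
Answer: 1086442/31 ≈ 35047.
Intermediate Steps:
F(Z) = 2*Z*(-9 + Z) (F(Z) = (-9 + Z)*(2*Z) = 2*Z*(-9 + Z))
U = 140 (U = 2*(-5)*(-9 - 5) = 2*(-5)*(-14) = 140)
J(h, H) = (128 + h)/(140 + H) (J(h, H) = (h + 128)/(H + 140) = (128 + h)/(140 + H))
J(80, 263) + (200 - 23)*198 = (128 + 80)/(140 + 263) + (200 - 23)*198 = 208/403 + 177*198 = (1/403)*208 + 35046 = 16/31 + 35046 = 1086442/31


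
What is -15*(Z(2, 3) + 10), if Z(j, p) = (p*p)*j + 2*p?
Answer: -510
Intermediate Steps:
Z(j, p) = 2*p + j*p² (Z(j, p) = p²*j + 2*p = j*p² + 2*p = 2*p + j*p²)
-15*(Z(2, 3) + 10) = -15*(3*(2 + 2*3) + 10) = -15*(3*(2 + 6) + 10) = -15*(3*8 + 10) = -15*(24 + 10) = -15*34 = -510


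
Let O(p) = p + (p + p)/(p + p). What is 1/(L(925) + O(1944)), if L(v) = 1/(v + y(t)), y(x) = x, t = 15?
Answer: 940/1828301 ≈ 0.00051414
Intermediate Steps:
O(p) = 1 + p (O(p) = p + (2*p)/((2*p)) = p + (2*p)*(1/(2*p)) = p + 1 = 1 + p)
L(v) = 1/(15 + v) (L(v) = 1/(v + 15) = 1/(15 + v))
1/(L(925) + O(1944)) = 1/(1/(15 + 925) + (1 + 1944)) = 1/(1/940 + 1945) = 1/(1828301/940) = 940/1828301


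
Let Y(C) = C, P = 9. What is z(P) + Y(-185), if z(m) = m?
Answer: -176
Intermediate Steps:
z(P) + Y(-185) = 9 - 185 = -176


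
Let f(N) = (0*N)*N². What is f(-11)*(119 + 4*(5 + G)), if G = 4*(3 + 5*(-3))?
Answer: 0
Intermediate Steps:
f(N) = 0 (f(N) = 0*N² = 0)
G = -48 (G = 4*(3 - 15) = 4*(-12) = -48)
f(-11)*(119 + 4*(5 + G)) = 0*(119 + 4*(5 - 48)) = 0*(119 + 4*(-43)) = 0*(119 - 172) = 0*(-53) = 0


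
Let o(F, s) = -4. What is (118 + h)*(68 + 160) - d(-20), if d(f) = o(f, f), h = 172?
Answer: 66124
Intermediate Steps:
d(f) = -4
(118 + h)*(68 + 160) - d(-20) = (118 + 172)*(68 + 160) - 1*(-4) = 290*228 + 4 = 66120 + 4 = 66124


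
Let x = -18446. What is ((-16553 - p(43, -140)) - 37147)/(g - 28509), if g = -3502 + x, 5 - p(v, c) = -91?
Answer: 17932/16819 ≈ 1.0662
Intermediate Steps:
p(v, c) = 96 (p(v, c) = 5 - 1*(-91) = 5 + 91 = 96)
g = -21948 (g = -3502 - 18446 = -21948)
((-16553 - p(43, -140)) - 37147)/(g - 28509) = ((-16553 - 1*96) - 37147)/(-21948 - 28509) = ((-16553 - 96) - 37147)/(-50457) = (-16649 - 37147)*(-1/50457) = -53796*(-1/50457) = 17932/16819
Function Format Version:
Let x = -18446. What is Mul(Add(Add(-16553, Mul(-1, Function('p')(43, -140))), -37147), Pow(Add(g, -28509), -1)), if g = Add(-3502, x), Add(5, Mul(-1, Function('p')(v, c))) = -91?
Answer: Rational(17932, 16819) ≈ 1.0662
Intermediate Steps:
Function('p')(v, c) = 96 (Function('p')(v, c) = Add(5, Mul(-1, -91)) = Add(5, 91) = 96)
g = -21948 (g = Add(-3502, -18446) = -21948)
Mul(Add(Add(-16553, Mul(-1, Function('p')(43, -140))), -37147), Pow(Add(g, -28509), -1)) = Mul(Add(Add(-16553, Mul(-1, 96)), -37147), Pow(Add(-21948, -28509), -1)) = Mul(Add(Add(-16553, -96), -37147), Pow(-50457, -1)) = Mul(Add(-16649, -37147), Rational(-1, 50457)) = Mul(-53796, Rational(-1, 50457)) = Rational(17932, 16819)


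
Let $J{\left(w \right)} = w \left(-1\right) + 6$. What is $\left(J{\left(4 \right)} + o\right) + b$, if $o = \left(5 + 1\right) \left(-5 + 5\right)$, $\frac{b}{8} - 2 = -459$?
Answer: $-3654$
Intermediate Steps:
$J{\left(w \right)} = 6 - w$ ($J{\left(w \right)} = - w + 6 = 6 - w$)
$b = -3656$ ($b = 16 + 8 \left(-459\right) = 16 - 3672 = -3656$)
$o = 0$ ($o = 6 \cdot 0 = 0$)
$\left(J{\left(4 \right)} + o\right) + b = \left(\left(6 - 4\right) + 0\right) - 3656 = \left(2 + 0\right) - 3656 = 2 - 3656 = -3654$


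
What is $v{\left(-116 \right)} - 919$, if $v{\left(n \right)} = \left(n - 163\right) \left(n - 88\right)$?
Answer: $55997$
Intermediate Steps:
$v{\left(n \right)} = \left(-163 + n\right) \left(-88 + n\right)$
$v{\left(-116 \right)} - 919 = \left(14344 + \left(-116\right)^{2} - -29116\right) - 919 = \left(14344 + 13456 + 29116\right) - 919 = 56916 - 919 = 55997$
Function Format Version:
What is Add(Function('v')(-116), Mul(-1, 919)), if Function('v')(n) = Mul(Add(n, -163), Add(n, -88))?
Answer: 55997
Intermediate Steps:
Function('v')(n) = Mul(Add(-163, n), Add(-88, n))
Add(Function('v')(-116), Mul(-1, 919)) = Add(Add(14344, Pow(-116, 2), Mul(-251, -116)), Mul(-1, 919)) = Add(Add(14344, 13456, 29116), -919) = Add(56916, -919) = 55997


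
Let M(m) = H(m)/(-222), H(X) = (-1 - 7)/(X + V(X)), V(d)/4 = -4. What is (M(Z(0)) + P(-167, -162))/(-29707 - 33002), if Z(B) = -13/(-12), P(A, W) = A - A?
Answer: 16/415321707 ≈ 3.8524e-8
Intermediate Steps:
V(d) = -16 (V(d) = 4*(-4) = -16)
P(A, W) = 0
H(X) = -8/(-16 + X) (H(X) = (-1 - 7)/(X - 16) = -8/(-16 + X))
Z(B) = 13/12 (Z(B) = -13*(-1/12) = 13/12)
M(m) = 4/(111*(-16 + m)) (M(m) = -8/(-16 + m)/(-222) = -8/(-16 + m)*(-1/222) = 4/(111*(-16 + m)))
(M(Z(0)) + P(-167, -162))/(-29707 - 33002) = (4/(111*(-16 + 13/12)) + 0)/(-29707 - 33002) = (4/(111*(-179/12)) + 0)/(-62709) = ((4/111)*(-12/179) + 0)*(-1/62709) = (-16/6623 + 0)*(-1/62709) = -16/6623*(-1/62709) = 16/415321707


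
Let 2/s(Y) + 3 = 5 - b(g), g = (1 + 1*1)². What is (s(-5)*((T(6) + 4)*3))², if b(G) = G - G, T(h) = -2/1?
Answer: 36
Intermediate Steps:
g = 4 (g = (1 + 1)² = 2² = 4)
T(h) = -2 (T(h) = -2*1 = -2)
b(G) = 0
s(Y) = 1 (s(Y) = 2/(-3 + (5 - 1*0)) = 2/(-3 + (5 + 0)) = 2/(-3 + 5) = 2/2 = 2*(½) = 1)
(s(-5)*((T(6) + 4)*3))² = (1*((-2 + 4)*3))² = (1*(2*3))² = (1*6)² = 6² = 36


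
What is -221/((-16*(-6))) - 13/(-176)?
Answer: -2353/1056 ≈ -2.2282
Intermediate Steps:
-221/((-16*(-6))) - 13/(-176) = -221/96 - 13*(-1/176) = -221*1/96 + 13/176 = -221/96 + 13/176 = -2353/1056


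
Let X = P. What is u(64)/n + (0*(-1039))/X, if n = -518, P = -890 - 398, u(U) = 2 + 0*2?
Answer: -1/259 ≈ -0.0038610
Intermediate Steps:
u(U) = 2 (u(U) = 2 + 0 = 2)
P = -1288
X = -1288
u(64)/n + (0*(-1039))/X = 2/(-518) + (0*(-1039))/(-1288) = 2*(-1/518) + 0*(-1/1288) = -1/259 + 0 = -1/259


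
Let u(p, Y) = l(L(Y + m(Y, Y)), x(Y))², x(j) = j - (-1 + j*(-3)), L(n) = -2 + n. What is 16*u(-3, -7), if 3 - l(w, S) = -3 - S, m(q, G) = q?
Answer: 7056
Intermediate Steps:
x(j) = 1 + 4*j (x(j) = j - (-1 - 3*j) = j + (1 + 3*j) = 1 + 4*j)
l(w, S) = 6 + S (l(w, S) = 3 - (-3 - S) = 3 + (3 + S) = 6 + S)
u(p, Y) = (7 + 4*Y)² (u(p, Y) = (6 + (1 + 4*Y))² = (7 + 4*Y)²)
16*u(-3, -7) = 16*(7 + 4*(-7))² = 16*(7 - 28)² = 16*(-21)² = 16*441 = 7056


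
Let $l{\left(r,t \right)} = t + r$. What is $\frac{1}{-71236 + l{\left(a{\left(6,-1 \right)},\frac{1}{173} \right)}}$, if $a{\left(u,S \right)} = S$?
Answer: $- \frac{173}{12324000} \approx -1.4038 \cdot 10^{-5}$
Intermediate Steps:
$l{\left(r,t \right)} = r + t$
$\frac{1}{-71236 + l{\left(a{\left(6,-1 \right)},\frac{1}{173} \right)}} = \frac{1}{-71236 - \left(1 - \frac{1}{173}\right)} = \frac{1}{-71236 + \left(-1 + \frac{1}{173}\right)} = \frac{1}{-71236 - \frac{172}{173}} = \frac{1}{- \frac{12324000}{173}} = - \frac{173}{12324000}$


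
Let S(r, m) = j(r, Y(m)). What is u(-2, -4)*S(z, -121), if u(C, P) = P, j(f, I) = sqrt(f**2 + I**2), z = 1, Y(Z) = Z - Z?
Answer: -4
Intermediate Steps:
Y(Z) = 0
j(f, I) = sqrt(I**2 + f**2)
S(r, m) = sqrt(r**2) (S(r, m) = sqrt(0**2 + r**2) = sqrt(0 + r**2) = sqrt(r**2))
u(-2, -4)*S(z, -121) = -4*sqrt(1**2) = -4*sqrt(1) = -4*1 = -4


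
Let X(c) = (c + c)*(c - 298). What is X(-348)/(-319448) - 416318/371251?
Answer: -37489042760/14824423681 ≈ -2.5289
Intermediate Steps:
X(c) = 2*c*(-298 + c) (X(c) = (2*c)*(-298 + c) = 2*c*(-298 + c))
X(-348)/(-319448) - 416318/371251 = (2*(-348)*(-298 - 348))/(-319448) - 416318/371251 = (2*(-348)*(-646))*(-1/319448) - 416318*1/371251 = 449616*(-1/319448) - 416318/371251 = -56202/39931 - 416318/371251 = -37489042760/14824423681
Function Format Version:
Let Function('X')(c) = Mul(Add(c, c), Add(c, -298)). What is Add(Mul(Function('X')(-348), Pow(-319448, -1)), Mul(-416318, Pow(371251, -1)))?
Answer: Rational(-37489042760, 14824423681) ≈ -2.5289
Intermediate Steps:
Function('X')(c) = Mul(2, c, Add(-298, c)) (Function('X')(c) = Mul(Mul(2, c), Add(-298, c)) = Mul(2, c, Add(-298, c)))
Add(Mul(Function('X')(-348), Pow(-319448, -1)), Mul(-416318, Pow(371251, -1))) = Add(Mul(Mul(2, -348, Add(-298, -348)), Pow(-319448, -1)), Mul(-416318, Pow(371251, -1))) = Add(Mul(Mul(2, -348, -646), Rational(-1, 319448)), Mul(-416318, Rational(1, 371251))) = Add(Mul(449616, Rational(-1, 319448)), Rational(-416318, 371251)) = Add(Rational(-56202, 39931), Rational(-416318, 371251)) = Rational(-37489042760, 14824423681)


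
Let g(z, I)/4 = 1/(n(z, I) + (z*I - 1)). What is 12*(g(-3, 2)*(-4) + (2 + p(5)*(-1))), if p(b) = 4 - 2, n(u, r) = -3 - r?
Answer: 16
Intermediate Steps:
p(b) = 2
g(z, I) = 4/(-4 - I + I*z) (g(z, I) = 4/((-3 - I) + (z*I - 1)) = 4/((-3 - I) + (I*z - 1)) = 4/((-3 - I) + (-1 + I*z)) = 4/(-4 - I + I*z))
12*(g(-3, 2)*(-4) + (2 + p(5)*(-1))) = 12*((4/(-4 - 1*2 + 2*(-3)))*(-4) + (2 + 2*(-1))) = 12*((4/(-4 - 2 - 6))*(-4) + (2 - 2)) = 12*((4/(-12))*(-4) + 0) = 12*((4*(-1/12))*(-4) + 0) = 12*(-1/3*(-4) + 0) = 12*(4/3 + 0) = 12*(4/3) = 16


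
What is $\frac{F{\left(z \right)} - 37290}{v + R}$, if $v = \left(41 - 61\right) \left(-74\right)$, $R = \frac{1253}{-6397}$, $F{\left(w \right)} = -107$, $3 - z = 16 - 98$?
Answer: $- \frac{239228609}{9466307} \approx -25.272$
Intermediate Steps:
$z = 85$ ($z = 3 - \left(16 - 98\right) = 3 - -82 = 3 + 82 = 85$)
$R = - \frac{1253}{6397}$ ($R = 1253 \left(- \frac{1}{6397}\right) = - \frac{1253}{6397} \approx -0.19587$)
$v = 1480$ ($v = \left(-20\right) \left(-74\right) = 1480$)
$\frac{F{\left(z \right)} - 37290}{v + R} = \frac{-107 - 37290}{1480 - \frac{1253}{6397}} = - \frac{37397}{\frac{9466307}{6397}} = \left(-37397\right) \frac{6397}{9466307} = - \frac{239228609}{9466307}$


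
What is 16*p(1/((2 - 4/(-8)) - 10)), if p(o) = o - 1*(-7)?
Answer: 1648/15 ≈ 109.87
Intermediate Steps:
p(o) = 7 + o (p(o) = o + 7 = 7 + o)
16*p(1/((2 - 4/(-8)) - 10)) = 16*(7 + 1/((2 - 4/(-8)) - 10)) = 16*(7 + 1/((2 - 4*(-1)/8) - 10)) = 16*(7 + 1/((2 - 1*(-1/2)) - 10)) = 16*(7 + 1/((2 + 1/2) - 10)) = 16*(7 + 1/(5/2 - 10)) = 16*(7 + 1/(-15/2)) = 16*(7 - 2/15) = 16*(103/15) = 1648/15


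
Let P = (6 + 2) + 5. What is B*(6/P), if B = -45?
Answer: -270/13 ≈ -20.769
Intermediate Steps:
P = 13 (P = 8 + 5 = 13)
B*(6/P) = -270/13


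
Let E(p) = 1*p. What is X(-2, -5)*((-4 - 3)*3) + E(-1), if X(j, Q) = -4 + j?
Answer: 125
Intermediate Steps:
E(p) = p
X(-2, -5)*((-4 - 3)*3) + E(-1) = (-4 - 2)*((-4 - 3)*3) - 1 = -(-42)*3 - 1 = -6*(-21) - 1 = 126 - 1 = 125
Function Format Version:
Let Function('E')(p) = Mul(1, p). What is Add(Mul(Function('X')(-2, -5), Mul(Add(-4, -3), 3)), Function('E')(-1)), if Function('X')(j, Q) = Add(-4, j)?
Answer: 125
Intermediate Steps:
Function('E')(p) = p
Add(Mul(Function('X')(-2, -5), Mul(Add(-4, -3), 3)), Function('E')(-1)) = Add(Mul(Add(-4, -2), Mul(Add(-4, -3), 3)), -1) = Add(Mul(-6, Mul(-7, 3)), -1) = Add(Mul(-6, -21), -1) = Add(126, -1) = 125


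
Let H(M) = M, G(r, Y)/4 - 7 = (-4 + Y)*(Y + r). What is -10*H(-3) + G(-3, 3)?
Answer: 58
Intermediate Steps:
G(r, Y) = 28 + 4*(-4 + Y)*(Y + r) (G(r, Y) = 28 + 4*((-4 + Y)*(Y + r)) = 28 + 4*(-4 + Y)*(Y + r))
-10*H(-3) + G(-3, 3) = -10*(-3) + (28 - 16*3 - 16*(-3) + 4*3² + 4*3*(-3)) = 30 + (28 - 48 + 48 + 4*9 - 36) = 30 + (28 - 48 + 48 + 36 - 36) = 30 + 28 = 58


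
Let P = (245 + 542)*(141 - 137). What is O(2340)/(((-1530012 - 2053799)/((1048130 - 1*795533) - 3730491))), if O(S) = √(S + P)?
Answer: 1987368*√7/73139 ≈ 71.892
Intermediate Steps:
P = 3148 (P = 787*4 = 3148)
O(S) = √(3148 + S) (O(S) = √(S + 3148) = √(3148 + S))
O(2340)/(((-1530012 - 2053799)/((1048130 - 1*795533) - 3730491))) = √(3148 + 2340)/(((-1530012 - 2053799)/((1048130 - 1*795533) - 3730491))) = √5488/((-3583811/((1048130 - 795533) - 3730491))) = (28*√7)/((-3583811/(252597 - 3730491))) = (28*√7)/((-3583811/(-3477894))) = (28*√7)/((-3583811*(-1/3477894))) = (28*√7)/(511973/496842) = (28*√7)*(496842/511973) = 1987368*√7/73139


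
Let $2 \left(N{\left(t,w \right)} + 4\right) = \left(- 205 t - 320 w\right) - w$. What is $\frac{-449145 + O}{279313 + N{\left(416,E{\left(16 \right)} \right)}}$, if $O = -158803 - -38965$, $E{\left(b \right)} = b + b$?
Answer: $- \frac{568983}{231533} \approx -2.4575$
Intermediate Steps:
$E{\left(b \right)} = 2 b$
$N{\left(t,w \right)} = -4 - \frac{321 w}{2} - \frac{205 t}{2}$ ($N{\left(t,w \right)} = -4 + \frac{\left(- 205 t - 320 w\right) - w}{2} = -4 + \frac{\left(- 320 w - 205 t\right) - w}{2} = -4 + \frac{- 321 w - 205 t}{2} = -4 - \left(\frac{205 t}{2} + \frac{321 w}{2}\right) = -4 - \frac{321 w}{2} - \frac{205 t}{2}$)
$O = -119838$ ($O = -158803 + 38965 = -119838$)
$\frac{-449145 + O}{279313 + N{\left(416,E{\left(16 \right)} \right)}} = \frac{-449145 - 119838}{279313 - \left(42644 + \frac{321}{2} \cdot 2 \cdot 16\right)} = - \frac{568983}{279313 - 47780} = - \frac{568983}{231533}$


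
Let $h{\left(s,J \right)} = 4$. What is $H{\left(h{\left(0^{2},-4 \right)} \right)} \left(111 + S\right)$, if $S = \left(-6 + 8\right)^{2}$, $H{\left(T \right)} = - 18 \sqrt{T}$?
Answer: $-4140$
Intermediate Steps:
$S = 4$ ($S = 2^{2} = 4$)
$H{\left(h{\left(0^{2},-4 \right)} \right)} \left(111 + S\right) = - 18 \sqrt{4} \left(111 + 4\right) = \left(-18\right) 2 \cdot 115 = \left(-36\right) 115 = -4140$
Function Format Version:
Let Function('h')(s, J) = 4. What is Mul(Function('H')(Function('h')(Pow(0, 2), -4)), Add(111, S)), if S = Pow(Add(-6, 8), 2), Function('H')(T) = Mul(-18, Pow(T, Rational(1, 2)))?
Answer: -4140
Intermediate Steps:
S = 4 (S = Pow(2, 2) = 4)
Mul(Function('H')(Function('h')(Pow(0, 2), -4)), Add(111, S)) = Mul(Mul(-18, Pow(4, Rational(1, 2))), Add(111, 4)) = Mul(Mul(-18, 2), 115) = Mul(-36, 115) = -4140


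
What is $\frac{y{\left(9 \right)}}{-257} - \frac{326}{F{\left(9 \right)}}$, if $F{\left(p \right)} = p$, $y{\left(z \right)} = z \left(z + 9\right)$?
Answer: $- \frac{85240}{2313} \approx -36.853$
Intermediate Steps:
$y{\left(z \right)} = z \left(9 + z\right)$
$\frac{y{\left(9 \right)}}{-257} - \frac{326}{F{\left(9 \right)}} = \frac{9 \left(9 + 9\right)}{-257} - \frac{326}{9} = 9 \cdot 18 \left(- \frac{1}{257}\right) - \frac{326}{9} = 162 \left(- \frac{1}{257}\right) - \frac{326}{9} = - \frac{162}{257} - \frac{326}{9} = - \frac{85240}{2313}$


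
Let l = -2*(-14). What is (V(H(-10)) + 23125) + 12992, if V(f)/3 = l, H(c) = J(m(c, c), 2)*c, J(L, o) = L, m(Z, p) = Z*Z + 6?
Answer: 36201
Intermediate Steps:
m(Z, p) = 6 + Z² (m(Z, p) = Z² + 6 = 6 + Z²)
H(c) = c*(6 + c²) (H(c) = (6 + c²)*c = c*(6 + c²))
l = 28
V(f) = 84 (V(f) = 3*28 = 84)
(V(H(-10)) + 23125) + 12992 = (84 + 23125) + 12992 = 23209 + 12992 = 36201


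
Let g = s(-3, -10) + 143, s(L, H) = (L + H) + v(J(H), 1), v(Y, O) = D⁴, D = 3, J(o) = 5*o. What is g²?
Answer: 44521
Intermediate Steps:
v(Y, O) = 81 (v(Y, O) = 3⁴ = 81)
s(L, H) = 81 + H + L (s(L, H) = (L + H) + 81 = (H + L) + 81 = 81 + H + L)
g = 211 (g = (81 - 10 - 3) + 143 = 68 + 143 = 211)
g² = 211² = 44521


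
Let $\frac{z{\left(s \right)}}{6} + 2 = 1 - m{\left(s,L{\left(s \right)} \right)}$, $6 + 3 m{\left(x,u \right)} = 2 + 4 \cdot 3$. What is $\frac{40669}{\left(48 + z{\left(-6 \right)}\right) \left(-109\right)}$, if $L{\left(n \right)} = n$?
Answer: $- \frac{40669}{2834} \approx -14.35$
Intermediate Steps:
$m{\left(x,u \right)} = \frac{8}{3}$ ($m{\left(x,u \right)} = -2 + \frac{2 + 4 \cdot 3}{3} = -2 + \frac{2 + 12}{3} = -2 + \frac{1}{3} \cdot 14 = -2 + \frac{14}{3} = \frac{8}{3}$)
$z{\left(s \right)} = -22$ ($z{\left(s \right)} = -12 + 6 \left(1 - \frac{8}{3}\right) = -12 + 6 \left(- \frac{5}{3}\right) = -12 - 10 = -22$)
$\frac{40669}{\left(48 + z{\left(-6 \right)}\right) \left(-109\right)} = \frac{40669}{\left(48 - 22\right) \left(-109\right)} = \frac{40669}{26 \left(-109\right)} = \frac{40669}{-2834} = 40669 \left(- \frac{1}{2834}\right) = - \frac{40669}{2834}$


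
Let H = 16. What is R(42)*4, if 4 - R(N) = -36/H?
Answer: 25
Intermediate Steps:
R(N) = 25/4 (R(N) = 4 - (-36)/16 = 4 - 1*(-9/4) = 4 + 9/4 = 25/4)
R(42)*4 = (25/4)*4 = 25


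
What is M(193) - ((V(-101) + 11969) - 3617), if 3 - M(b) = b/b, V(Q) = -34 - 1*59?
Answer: -8257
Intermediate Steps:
V(Q) = -93 (V(Q) = -34 - 59 = -93)
M(b) = 2 (M(b) = 3 - b/b = 3 - 1*1 = 3 - 1 = 2)
M(193) - ((V(-101) + 11969) - 3617) = 2 - ((-93 + 11969) - 3617) = 2 - (11876 - 3617) = 2 - 1*8259 = 2 - 8259 = -8257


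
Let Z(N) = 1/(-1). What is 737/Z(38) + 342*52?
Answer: 17047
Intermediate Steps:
Z(N) = -1
737/Z(38) + 342*52 = 737/(-1) + 342*52 = 737*(-1) + 17784 = -737 + 17784 = 17047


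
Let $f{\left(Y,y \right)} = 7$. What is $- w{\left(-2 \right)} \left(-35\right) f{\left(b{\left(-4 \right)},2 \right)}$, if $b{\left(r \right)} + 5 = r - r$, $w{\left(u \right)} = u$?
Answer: $-490$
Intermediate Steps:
$b{\left(r \right)} = -5$ ($b{\left(r \right)} = -5 + \left(r - r\right) = -5 + 0 = -5$)
$- w{\left(-2 \right)} \left(-35\right) f{\left(b{\left(-4 \right)},2 \right)} = - \left(-2\right) \left(-35\right) 7 = - 70 \cdot 7 = \left(-1\right) 490 = -490$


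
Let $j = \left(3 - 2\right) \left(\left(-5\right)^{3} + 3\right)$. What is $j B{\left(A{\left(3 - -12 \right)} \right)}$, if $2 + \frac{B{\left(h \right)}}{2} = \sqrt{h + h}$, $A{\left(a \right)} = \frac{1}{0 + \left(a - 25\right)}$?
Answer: $488 - \frac{244 i \sqrt{5}}{5} \approx 488.0 - 109.12 i$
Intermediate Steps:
$A{\left(a \right)} = \frac{1}{-25 + a}$ ($A{\left(a \right)} = \frac{1}{0 + \left(-25 + a\right)} = \frac{1}{-25 + a}$)
$j = -122$ ($j = 1 \left(-125 + 3\right) = 1 \left(-122\right) = -122$)
$B{\left(h \right)} = -4 + 2 \sqrt{2} \sqrt{h}$ ($B{\left(h \right)} = -4 + 2 \sqrt{h + h} = -4 + 2 \sqrt{2 h} = -4 + 2 \sqrt{2} \sqrt{h}$)
$j B{\left(A{\left(3 - -12 \right)} \right)} = - 122 \left(-4 + 2 \sqrt{2} \sqrt{\frac{1}{-25 + \left(3 - -12\right)}}\right) = - 122 \left(-4 + 2 \sqrt{2} \sqrt{\frac{1}{-25 + \left(3 + 12\right)}}\right) = - 122 \left(-4 + 2 \sqrt{2} \sqrt{\frac{1}{-25 + 15}}\right) = - 122 \left(-4 + 2 \sqrt{2} \sqrt{\frac{1}{-10}}\right) = - 122 \left(-4 + 2 \sqrt{2} \sqrt{- \frac{1}{10}}\right) = - 122 \left(-4 + 2 \sqrt{2} \frac{i \sqrt{10}}{10}\right) = - 122 \left(-4 + \frac{2 i \sqrt{5}}{5}\right) = 488 - \frac{244 i \sqrt{5}}{5}$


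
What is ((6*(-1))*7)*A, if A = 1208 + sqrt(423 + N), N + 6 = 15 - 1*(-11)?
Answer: -50736 - 42*sqrt(443) ≈ -51620.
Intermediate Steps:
N = 20 (N = -6 + (15 - 1*(-11)) = -6 + (15 + 11) = -6 + 26 = 20)
A = 1208 + sqrt(443) (A = 1208 + sqrt(423 + 20) = 1208 + sqrt(443) ≈ 1229.0)
((6*(-1))*7)*A = ((6*(-1))*7)*(1208 + sqrt(443)) = (-6*7)*(1208 + sqrt(443)) = -42*(1208 + sqrt(443)) = -50736 - 42*sqrt(443)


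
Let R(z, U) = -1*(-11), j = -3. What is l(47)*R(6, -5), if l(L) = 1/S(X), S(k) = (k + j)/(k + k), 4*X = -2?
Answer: 22/7 ≈ 3.1429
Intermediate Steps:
X = -½ (X = (¼)*(-2) = -½ ≈ -0.50000)
R(z, U) = 11
S(k) = (-3 + k)/(2*k) (S(k) = (k - 3)/(k + k) = (-3 + k)/((2*k)) = (-3 + k)*(1/(2*k)) = (-3 + k)/(2*k))
l(L) = 2/7 (l(L) = 1/((-3 - ½)/(2*(-½))) = 1/((½)*(-2)*(-7/2)) = 1/(7/2) = 2/7)
l(47)*R(6, -5) = (2/7)*11 = 22/7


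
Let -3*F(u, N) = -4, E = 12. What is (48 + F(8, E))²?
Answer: 21904/9 ≈ 2433.8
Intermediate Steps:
F(u, N) = 4/3 (F(u, N) = -⅓*(-4) = 4/3)
(48 + F(8, E))² = (48 + 4/3)² = (148/3)² = 21904/9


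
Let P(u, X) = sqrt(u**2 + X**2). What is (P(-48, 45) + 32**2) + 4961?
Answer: 5985 + 3*sqrt(481) ≈ 6050.8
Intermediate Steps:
P(u, X) = sqrt(X**2 + u**2)
(P(-48, 45) + 32**2) + 4961 = (sqrt(45**2 + (-48)**2) + 32**2) + 4961 = (sqrt(2025 + 2304) + 1024) + 4961 = (sqrt(4329) + 1024) + 4961 = (3*sqrt(481) + 1024) + 4961 = (1024 + 3*sqrt(481)) + 4961 = 5985 + 3*sqrt(481)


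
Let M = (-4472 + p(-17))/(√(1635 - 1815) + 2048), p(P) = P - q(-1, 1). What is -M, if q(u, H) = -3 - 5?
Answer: 2294272/1048621 - 13443*I*√5/2097242 ≈ 2.1879 - 0.014333*I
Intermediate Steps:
q(u, H) = -8
p(P) = 8 + P (p(P) = P - 1*(-8) = P + 8 = 8 + P)
M = -4481/(2048 + 6*I*√5) (M = (-4472 + (8 - 17))/(√(1635 - 1815) + 2048) = (-4472 - 9)/(√(-180) + 2048) = -4481/(6*I*√5 + 2048) = -4481/(2048 + 6*I*√5) ≈ -2.1879 + 0.014333*I)
-M = -(-2294272/1048621 + 13443*I*√5/2097242) = 2294272/1048621 - 13443*I*√5/2097242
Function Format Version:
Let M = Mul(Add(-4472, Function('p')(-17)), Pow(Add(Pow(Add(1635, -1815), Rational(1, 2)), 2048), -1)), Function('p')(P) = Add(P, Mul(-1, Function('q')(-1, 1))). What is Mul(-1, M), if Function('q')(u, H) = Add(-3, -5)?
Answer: Add(Rational(2294272, 1048621), Mul(Rational(-13443, 2097242), I, Pow(5, Rational(1, 2)))) ≈ Add(2.1879, Mul(-0.014333, I))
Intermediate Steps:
Function('q')(u, H) = -8
Function('p')(P) = Add(8, P) (Function('p')(P) = Add(P, Mul(-1, -8)) = Add(P, 8) = Add(8, P))
M = Mul(-4481, Pow(Add(2048, Mul(6, I, Pow(5, Rational(1, 2)))), -1)) (M = Mul(Add(-4472, Add(8, -17)), Pow(Add(Pow(Add(1635, -1815), Rational(1, 2)), 2048), -1)) = Mul(Add(-4472, -9), Pow(Add(Pow(-180, Rational(1, 2)), 2048), -1)) = Mul(-4481, Pow(Add(Mul(6, I, Pow(5, Rational(1, 2))), 2048), -1)) = Mul(-4481, Pow(Add(2048, Mul(6, I, Pow(5, Rational(1, 2)))), -1)) ≈ Add(-2.1879, Mul(0.014333, I)))
Mul(-1, M) = Mul(-1, Add(Rational(-2294272, 1048621), Mul(Rational(13443, 2097242), I, Pow(5, Rational(1, 2))))) = Add(Rational(2294272, 1048621), Mul(Rational(-13443, 2097242), I, Pow(5, Rational(1, 2))))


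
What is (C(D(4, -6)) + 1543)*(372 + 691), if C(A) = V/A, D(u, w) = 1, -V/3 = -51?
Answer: 1802848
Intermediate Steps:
V = 153 (V = -3*(-51) = 153)
C(A) = 153/A
(C(D(4, -6)) + 1543)*(372 + 691) = (153/1 + 1543)*(372 + 691) = (153*1 + 1543)*1063 = (153 + 1543)*1063 = 1696*1063 = 1802848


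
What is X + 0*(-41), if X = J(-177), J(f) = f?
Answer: -177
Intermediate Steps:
X = -177
X + 0*(-41) = -177 + 0*(-41) = -177 + 0 = -177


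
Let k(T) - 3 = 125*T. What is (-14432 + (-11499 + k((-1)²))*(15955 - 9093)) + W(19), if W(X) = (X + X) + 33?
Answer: -78042163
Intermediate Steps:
k(T) = 3 + 125*T
W(X) = 33 + 2*X (W(X) = 2*X + 33 = 33 + 2*X)
(-14432 + (-11499 + k((-1)²))*(15955 - 9093)) + W(19) = (-14432 + (-11499 + (3 + 125*(-1)²))*(15955 - 9093)) + (33 + 2*19) = (-14432 + (-11499 + (3 + 125*1))*6862) + (33 + 38) = (-14432 + (-11499 + (3 + 125))*6862) + 71 = (-14432 + (-11499 + 128)*6862) + 71 = (-14432 - 11371*6862) + 71 = (-14432 - 78027802) + 71 = -78042234 + 71 = -78042163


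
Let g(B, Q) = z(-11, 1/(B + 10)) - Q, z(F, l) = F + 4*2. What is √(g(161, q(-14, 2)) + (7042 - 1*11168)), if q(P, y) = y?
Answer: 9*I*√51 ≈ 64.273*I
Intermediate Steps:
z(F, l) = 8 + F (z(F, l) = F + 8 = 8 + F)
g(B, Q) = -3 - Q (g(B, Q) = (8 - 11) - Q = -3 - Q)
√(g(161, q(-14, 2)) + (7042 - 1*11168)) = √((-3 - 1*2) + (7042 - 1*11168)) = √((-3 - 2) + (7042 - 11168)) = √(-5 - 4126) = √(-4131) = 9*I*√51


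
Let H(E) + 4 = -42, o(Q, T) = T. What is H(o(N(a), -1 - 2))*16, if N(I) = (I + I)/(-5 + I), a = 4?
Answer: -736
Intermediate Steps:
N(I) = 2*I/(-5 + I) (N(I) = (2*I)/(-5 + I) = 2*I/(-5 + I))
H(E) = -46 (H(E) = -4 - 42 = -46)
H(o(N(a), -1 - 2))*16 = -46*16 = -736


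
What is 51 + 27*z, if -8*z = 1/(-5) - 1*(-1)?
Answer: 483/10 ≈ 48.300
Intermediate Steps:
z = -⅒ (z = -(1/(-5) - 1*(-1))/8 = -(-⅕ + 1)/8 = -⅛*⅘ = -⅒ ≈ -0.10000)
51 + 27*z = 51 + 27*(-⅒) = 51 - 27/10 = 483/10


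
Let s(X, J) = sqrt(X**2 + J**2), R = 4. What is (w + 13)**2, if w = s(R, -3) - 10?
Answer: 64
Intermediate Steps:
s(X, J) = sqrt(J**2 + X**2)
w = -5 (w = sqrt((-3)**2 + 4**2) - 10 = sqrt(9 + 16) - 10 = sqrt(25) - 10 = 5 - 10 = -5)
(w + 13)**2 = (-5 + 13)**2 = 8**2 = 64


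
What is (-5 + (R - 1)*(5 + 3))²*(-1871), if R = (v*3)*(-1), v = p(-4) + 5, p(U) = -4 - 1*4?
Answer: -6512951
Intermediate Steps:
p(U) = -8 (p(U) = -4 - 4 = -8)
v = -3 (v = -8 + 5 = -3)
R = 9 (R = -3*3*(-1) = -9*(-1) = 9)
(-5 + (R - 1)*(5 + 3))²*(-1871) = (-5 + (9 - 1)*(5 + 3))²*(-1871) = (-5 + 8*8)²*(-1871) = (-5 + 64)²*(-1871) = 59²*(-1871) = 3481*(-1871) = -6512951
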